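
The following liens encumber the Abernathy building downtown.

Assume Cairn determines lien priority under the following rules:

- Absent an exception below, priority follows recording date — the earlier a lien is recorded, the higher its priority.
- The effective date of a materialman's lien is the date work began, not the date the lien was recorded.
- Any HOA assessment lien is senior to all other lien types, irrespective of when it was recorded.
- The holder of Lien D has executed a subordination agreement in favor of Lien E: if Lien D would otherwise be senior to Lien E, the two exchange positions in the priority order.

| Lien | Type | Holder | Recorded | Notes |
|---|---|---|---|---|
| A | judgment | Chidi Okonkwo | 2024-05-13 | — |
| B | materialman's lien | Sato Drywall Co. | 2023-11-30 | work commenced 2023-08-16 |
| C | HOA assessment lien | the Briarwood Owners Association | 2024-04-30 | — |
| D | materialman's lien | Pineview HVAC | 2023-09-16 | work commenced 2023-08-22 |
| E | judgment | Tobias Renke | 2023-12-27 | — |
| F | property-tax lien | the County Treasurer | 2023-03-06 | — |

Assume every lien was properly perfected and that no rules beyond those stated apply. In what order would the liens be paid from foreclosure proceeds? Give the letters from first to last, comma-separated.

C, F, B, E, D, A

Adjusting effective dates: B relates back to 2023-08-16 (work commenced); D's effective date is 2023-08-22, when work began.
As an HOA assessment lien, C is senior to every other lien.
Among the remaining liens, by effective date: F (2023-03-06), B (2023-08-16), D (2023-08-22), E (2023-12-27), A (2024-05-13).
D would otherwise be senior to E, so under the subordination agreement D and E exchange positions.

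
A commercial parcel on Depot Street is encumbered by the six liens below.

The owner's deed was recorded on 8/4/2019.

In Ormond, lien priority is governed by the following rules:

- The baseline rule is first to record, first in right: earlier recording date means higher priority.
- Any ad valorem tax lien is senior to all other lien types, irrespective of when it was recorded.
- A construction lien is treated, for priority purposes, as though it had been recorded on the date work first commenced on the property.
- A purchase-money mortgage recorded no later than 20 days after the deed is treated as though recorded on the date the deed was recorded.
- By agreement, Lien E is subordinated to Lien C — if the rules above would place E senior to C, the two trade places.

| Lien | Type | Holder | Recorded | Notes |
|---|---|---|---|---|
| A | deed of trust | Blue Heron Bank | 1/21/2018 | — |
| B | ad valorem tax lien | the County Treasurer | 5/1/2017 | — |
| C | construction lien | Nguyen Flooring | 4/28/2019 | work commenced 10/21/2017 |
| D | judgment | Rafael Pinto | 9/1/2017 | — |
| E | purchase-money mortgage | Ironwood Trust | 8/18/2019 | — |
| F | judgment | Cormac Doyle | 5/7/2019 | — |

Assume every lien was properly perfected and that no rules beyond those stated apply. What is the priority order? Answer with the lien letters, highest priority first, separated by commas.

B, D, C, A, F, E

Effective dates after the stated exceptions: C relates back to 10/21/2017 (work commenced); E relates back to the deed date 8/4/2019.
B, as an ad valorem tax lien, has superpriority and ranks first.
Among the remaining liens, by effective date: D (9/1/2017), C (10/21/2017), A (1/21/2018), F (5/7/2019), E (8/4/2019).
Since E is not senior to C, the subordination leaves the order unchanged.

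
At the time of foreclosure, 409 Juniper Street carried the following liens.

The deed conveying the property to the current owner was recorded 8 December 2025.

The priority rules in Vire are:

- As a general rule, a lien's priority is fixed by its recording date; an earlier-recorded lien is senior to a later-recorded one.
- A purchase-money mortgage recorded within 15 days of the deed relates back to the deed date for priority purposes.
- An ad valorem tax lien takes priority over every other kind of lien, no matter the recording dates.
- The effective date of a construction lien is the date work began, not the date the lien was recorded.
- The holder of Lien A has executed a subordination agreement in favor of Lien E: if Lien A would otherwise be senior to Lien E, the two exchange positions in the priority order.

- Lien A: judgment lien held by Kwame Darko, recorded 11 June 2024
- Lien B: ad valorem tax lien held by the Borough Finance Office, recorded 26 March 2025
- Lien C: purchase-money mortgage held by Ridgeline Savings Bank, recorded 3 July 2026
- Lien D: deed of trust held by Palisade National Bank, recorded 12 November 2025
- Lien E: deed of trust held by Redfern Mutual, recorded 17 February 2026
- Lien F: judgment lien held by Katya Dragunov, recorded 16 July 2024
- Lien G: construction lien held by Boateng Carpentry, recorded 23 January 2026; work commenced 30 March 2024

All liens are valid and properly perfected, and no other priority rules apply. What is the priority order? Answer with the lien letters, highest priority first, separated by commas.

B, G, E, F, D, A, C

Effective dates: C missed the 15-day window (207 days after the deed), so its recording date stands; G is treated as recorded 30 March 2024, the work-commencement date.
B, as an ad valorem tax lien, has superpriority and ranks first.
Ordering the rest by effective date: G (30 March 2024), A (11 June 2024), F (16 July 2024), D (12 November 2025), E (17 February 2026), C (3 July 2026).
The subordination applies — A was senior to E — so A and E swap.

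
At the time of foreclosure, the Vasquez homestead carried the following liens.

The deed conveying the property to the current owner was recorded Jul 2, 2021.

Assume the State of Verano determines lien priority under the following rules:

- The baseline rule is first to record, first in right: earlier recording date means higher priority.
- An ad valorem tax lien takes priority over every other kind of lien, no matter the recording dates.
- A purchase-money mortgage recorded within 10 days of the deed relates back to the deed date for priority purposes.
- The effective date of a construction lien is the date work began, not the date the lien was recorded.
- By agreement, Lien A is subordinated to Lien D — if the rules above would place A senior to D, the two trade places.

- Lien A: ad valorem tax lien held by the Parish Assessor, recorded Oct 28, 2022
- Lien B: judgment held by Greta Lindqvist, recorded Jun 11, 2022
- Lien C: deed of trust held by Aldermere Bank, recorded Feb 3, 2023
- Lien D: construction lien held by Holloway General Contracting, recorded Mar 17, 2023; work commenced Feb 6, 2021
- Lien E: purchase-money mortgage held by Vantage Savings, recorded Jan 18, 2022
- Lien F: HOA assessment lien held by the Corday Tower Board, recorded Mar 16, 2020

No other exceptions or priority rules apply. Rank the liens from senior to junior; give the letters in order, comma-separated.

D, F, A, E, B, C

Effective dates after the stated exceptions: D relates back to Feb 6, 2021 (work commenced); E missed the 10-day window (200 days after the deed), so its recording date stands.
As an ad valorem tax lien, A is senior to every other lien.
The other liens, earliest effective date first: F (Mar 16, 2020), D (Feb 6, 2021), E (Jan 18, 2022), B (Jun 11, 2022), C (Feb 3, 2023).
The subordination applies — A was senior to D — so A and D swap.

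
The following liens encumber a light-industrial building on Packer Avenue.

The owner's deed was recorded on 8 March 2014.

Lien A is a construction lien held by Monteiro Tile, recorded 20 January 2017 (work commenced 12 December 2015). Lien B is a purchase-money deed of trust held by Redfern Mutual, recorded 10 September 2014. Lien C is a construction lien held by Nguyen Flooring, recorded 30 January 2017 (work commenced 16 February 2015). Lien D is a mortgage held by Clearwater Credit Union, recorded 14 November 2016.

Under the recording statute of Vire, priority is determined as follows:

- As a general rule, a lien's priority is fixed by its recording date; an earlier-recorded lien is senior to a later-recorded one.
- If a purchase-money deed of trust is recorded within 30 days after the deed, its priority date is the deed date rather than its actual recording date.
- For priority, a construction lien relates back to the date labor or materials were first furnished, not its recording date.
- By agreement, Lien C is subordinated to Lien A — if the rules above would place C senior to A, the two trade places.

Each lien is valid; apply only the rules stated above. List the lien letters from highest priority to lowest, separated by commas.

First, effective dates: A relates back to 12 December 2015 (work commenced); B was recorded 186 days after the deed, outside the 30-day window, so it keeps its recording date; C's effective date is 16 February 2015, when work began.
By effective date, earliest first: B (10 September 2014), C (16 February 2015), A (12 December 2015), D (14 November 2016).
C would otherwise be senior to A, so under the subordination agreement C and A exchange positions.

B, A, C, D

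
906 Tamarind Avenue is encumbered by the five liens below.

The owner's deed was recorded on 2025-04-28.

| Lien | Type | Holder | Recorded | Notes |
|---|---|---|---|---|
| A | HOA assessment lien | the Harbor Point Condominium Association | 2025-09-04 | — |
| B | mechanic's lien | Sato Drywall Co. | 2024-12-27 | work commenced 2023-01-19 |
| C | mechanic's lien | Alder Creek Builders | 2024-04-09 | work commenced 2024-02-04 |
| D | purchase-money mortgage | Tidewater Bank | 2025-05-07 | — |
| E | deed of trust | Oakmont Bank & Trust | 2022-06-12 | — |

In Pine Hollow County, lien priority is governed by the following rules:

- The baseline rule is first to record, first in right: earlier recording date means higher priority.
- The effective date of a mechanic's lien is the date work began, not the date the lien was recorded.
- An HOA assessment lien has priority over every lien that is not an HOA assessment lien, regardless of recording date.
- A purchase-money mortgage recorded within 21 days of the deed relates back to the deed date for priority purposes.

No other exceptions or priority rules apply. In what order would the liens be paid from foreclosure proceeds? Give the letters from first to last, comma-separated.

A, E, B, C, D

Effective dates after the stated exceptions: B relates back to 2023-01-19 (work commenced); C relates back to 2024-02-04 (work commenced); D relates back to the deed date 2025-04-28.
A is an HOA assessment lien and takes priority over every other lien.
Ordering the rest by effective date: E (2022-06-12), B (2023-01-19), C (2024-02-04), D (2025-04-28).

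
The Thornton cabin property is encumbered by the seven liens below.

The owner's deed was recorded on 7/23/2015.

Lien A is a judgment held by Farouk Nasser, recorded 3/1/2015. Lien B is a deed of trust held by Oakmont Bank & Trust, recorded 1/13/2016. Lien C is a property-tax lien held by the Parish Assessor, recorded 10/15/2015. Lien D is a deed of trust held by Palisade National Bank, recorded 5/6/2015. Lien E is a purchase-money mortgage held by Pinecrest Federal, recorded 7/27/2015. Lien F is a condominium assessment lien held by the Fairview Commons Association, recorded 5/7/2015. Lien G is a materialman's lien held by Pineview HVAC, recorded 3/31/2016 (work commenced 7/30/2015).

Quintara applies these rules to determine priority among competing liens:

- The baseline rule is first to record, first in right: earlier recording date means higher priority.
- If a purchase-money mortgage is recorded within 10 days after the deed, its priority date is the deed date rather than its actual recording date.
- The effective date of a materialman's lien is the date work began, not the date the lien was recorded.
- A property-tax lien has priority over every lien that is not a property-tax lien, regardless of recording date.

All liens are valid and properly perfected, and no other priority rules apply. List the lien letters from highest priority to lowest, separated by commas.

C, A, D, F, E, G, B

Effective dates: E's effective date is the deed date, 7/23/2015; G is treated as recorded 7/30/2015, the work-commencement date.
C is a property-tax lien and takes priority over every other lien.
Ordering the rest by effective date: A (3/1/2015), D (5/6/2015), F (5/7/2015), E (7/23/2015), G (7/30/2015), B (1/13/2016).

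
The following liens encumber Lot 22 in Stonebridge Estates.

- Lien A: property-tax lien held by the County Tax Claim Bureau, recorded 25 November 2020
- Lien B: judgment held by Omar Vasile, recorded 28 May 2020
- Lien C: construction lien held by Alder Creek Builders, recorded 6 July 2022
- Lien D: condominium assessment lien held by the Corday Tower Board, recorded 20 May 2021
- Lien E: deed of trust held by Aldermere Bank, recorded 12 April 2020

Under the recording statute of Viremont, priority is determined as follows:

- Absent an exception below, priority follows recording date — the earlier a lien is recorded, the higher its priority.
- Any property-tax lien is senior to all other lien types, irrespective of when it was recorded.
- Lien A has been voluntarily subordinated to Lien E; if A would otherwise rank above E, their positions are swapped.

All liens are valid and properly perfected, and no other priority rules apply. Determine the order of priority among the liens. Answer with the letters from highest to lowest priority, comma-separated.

E, A, B, D, C

As a property-tax lien, A is senior to every other lien.
The other liens, earliest effective date first: E (12 April 2020), B (28 May 2020), D (20 May 2021), C (6 July 2022).
The subordination applies — A was senior to E — so A and E swap.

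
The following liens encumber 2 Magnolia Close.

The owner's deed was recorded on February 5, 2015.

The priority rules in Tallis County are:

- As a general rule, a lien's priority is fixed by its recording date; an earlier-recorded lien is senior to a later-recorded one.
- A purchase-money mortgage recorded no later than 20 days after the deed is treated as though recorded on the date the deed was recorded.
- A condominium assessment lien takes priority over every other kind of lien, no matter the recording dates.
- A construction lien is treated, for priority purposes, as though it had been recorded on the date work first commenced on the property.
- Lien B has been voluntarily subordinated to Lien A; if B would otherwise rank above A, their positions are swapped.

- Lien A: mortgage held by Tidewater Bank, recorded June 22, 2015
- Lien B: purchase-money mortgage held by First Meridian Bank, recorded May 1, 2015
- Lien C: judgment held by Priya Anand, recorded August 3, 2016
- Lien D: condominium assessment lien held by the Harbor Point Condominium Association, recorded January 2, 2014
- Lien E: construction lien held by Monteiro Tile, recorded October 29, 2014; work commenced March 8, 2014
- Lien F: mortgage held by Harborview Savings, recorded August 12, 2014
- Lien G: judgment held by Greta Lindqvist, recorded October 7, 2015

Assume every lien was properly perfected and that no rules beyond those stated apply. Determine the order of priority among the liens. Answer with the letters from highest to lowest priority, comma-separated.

D, E, F, A, B, G, C

First, effective dates: B was recorded 85 days after the deed, outside the 20-day window, so it keeps its recording date; E's effective date is March 8, 2014, when work began.
D, as a condominium assessment lien, has superpriority and ranks first.
Among the remaining liens, by effective date: E (March 8, 2014), F (August 12, 2014), B (May 1, 2015), A (June 22, 2015), G (October 7, 2015), C (August 3, 2016).
Because B would otherwise rank above A, the subordination swaps them.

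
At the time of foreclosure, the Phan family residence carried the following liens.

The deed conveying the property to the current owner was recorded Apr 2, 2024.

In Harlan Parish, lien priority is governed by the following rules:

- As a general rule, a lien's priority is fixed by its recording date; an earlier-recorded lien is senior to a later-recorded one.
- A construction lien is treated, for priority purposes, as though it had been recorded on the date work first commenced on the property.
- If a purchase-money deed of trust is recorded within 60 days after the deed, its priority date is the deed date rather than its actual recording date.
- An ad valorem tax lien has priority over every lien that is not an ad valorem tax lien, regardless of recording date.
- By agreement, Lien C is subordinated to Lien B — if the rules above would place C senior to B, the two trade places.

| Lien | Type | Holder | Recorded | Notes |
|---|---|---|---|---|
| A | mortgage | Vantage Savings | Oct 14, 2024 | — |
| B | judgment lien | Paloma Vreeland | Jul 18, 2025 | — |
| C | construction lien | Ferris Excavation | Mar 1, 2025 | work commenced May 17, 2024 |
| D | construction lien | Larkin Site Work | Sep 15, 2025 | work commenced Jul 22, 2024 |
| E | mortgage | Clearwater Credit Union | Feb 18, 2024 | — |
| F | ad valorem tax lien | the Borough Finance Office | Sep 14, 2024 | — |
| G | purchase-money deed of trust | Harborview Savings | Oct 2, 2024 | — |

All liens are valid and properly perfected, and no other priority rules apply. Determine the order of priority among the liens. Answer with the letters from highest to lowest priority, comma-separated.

F, E, B, D, G, A, C

Effective dates: C's effective date is May 17, 2024, when work began; D is treated as recorded Jul 22, 2024, the work-commencement date; G was recorded 183 days after the deed — beyond 60 days — so no relation-back applies.
F is an ad valorem tax lien and takes priority over every other lien.
Ordering the rest by effective date: E (Feb 18, 2024), C (May 17, 2024), D (Jul 22, 2024), G (Oct 2, 2024), A (Oct 14, 2024), B (Jul 18, 2025).
The subordination applies — C was senior to B — so C and B swap.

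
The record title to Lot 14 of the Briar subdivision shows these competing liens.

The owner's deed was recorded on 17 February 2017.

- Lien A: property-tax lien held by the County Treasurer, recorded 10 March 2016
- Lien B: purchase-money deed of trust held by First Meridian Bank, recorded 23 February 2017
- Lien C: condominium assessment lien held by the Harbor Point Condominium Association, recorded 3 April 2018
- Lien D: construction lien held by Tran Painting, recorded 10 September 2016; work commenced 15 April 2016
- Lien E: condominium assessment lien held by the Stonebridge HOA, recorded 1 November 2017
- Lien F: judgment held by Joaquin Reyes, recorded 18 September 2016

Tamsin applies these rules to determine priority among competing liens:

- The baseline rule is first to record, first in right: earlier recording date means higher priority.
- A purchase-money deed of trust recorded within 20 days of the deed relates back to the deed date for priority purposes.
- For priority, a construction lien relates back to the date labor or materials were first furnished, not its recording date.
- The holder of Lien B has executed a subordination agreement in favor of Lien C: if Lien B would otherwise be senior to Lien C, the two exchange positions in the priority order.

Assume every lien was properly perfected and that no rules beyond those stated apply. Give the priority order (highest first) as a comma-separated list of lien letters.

Effective dates after the stated exceptions: B's effective date is the deed date, 17 February 2017; D's effective date is 15 April 2016, when work began.
By effective date: A (10 March 2016), D (15 April 2016), F (18 September 2016), B (17 February 2017), E (1 November 2017), C (3 April 2018).
B would otherwise be senior to C, so under the subordination agreement B and C exchange positions.

A, D, F, C, E, B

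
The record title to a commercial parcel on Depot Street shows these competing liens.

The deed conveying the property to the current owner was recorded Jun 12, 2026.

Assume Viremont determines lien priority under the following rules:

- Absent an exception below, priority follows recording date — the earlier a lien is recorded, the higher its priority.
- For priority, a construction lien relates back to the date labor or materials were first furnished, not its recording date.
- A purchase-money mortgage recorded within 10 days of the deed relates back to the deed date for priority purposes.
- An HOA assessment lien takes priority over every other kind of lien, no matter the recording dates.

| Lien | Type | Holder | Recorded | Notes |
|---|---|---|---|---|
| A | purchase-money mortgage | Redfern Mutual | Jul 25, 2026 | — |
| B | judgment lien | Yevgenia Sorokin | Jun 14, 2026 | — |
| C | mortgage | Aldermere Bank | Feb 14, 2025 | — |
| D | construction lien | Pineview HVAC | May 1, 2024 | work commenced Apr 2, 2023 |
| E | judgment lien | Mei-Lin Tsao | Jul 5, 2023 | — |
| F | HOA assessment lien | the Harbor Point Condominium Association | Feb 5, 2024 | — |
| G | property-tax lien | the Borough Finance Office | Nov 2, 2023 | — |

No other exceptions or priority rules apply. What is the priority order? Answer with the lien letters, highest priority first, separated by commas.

F, D, E, G, C, B, A

First, effective dates: A was recorded 43 days after the deed, outside the 10-day window, so it keeps its recording date; D's effective date is Apr 2, 2023, when work began.
As an HOA assessment lien, F is senior to every other lien.
Ordering the rest by effective date: D (Apr 2, 2023), E (Jul 5, 2023), G (Nov 2, 2023), C (Feb 14, 2025), B (Jun 14, 2026), A (Jul 25, 2026).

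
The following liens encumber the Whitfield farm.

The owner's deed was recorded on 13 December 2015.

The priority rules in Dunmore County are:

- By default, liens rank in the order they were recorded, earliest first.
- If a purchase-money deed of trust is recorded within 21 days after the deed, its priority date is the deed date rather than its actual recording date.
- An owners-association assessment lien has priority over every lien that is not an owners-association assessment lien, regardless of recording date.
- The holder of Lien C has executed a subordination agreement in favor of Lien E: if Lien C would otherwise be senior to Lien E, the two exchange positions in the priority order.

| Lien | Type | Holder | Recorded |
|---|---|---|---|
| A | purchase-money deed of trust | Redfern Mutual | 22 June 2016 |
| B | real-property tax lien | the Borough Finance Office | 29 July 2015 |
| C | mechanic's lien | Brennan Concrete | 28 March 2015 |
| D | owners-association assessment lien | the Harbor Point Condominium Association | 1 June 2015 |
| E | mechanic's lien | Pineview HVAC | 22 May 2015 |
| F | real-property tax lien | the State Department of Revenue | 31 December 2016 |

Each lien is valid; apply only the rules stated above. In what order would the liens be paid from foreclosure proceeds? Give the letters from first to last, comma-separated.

D, E, C, B, A, F

Effective dates: A was recorded 192 days after the deed, outside the 21-day window, so it keeps its recording date.
D, as an owners-association assessment lien, has superpriority and ranks first.
Remaining liens by effective date: C (28 March 2015), E (22 May 2015), B (29 July 2015), A (22 June 2016), F (31 December 2016).
Because C would otherwise rank above E, the subordination swaps them.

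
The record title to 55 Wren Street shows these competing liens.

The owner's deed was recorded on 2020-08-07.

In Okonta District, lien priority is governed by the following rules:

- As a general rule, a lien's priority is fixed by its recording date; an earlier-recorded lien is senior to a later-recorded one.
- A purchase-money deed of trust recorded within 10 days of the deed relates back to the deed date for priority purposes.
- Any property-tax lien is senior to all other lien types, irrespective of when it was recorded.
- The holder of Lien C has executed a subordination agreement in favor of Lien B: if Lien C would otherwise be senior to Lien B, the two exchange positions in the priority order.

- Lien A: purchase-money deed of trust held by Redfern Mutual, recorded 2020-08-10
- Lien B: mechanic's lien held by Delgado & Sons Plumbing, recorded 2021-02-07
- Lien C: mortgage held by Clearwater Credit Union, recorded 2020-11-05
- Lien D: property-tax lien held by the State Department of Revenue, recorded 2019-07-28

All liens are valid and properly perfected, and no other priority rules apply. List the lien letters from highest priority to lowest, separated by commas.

D, A, B, C

Effective dates after the stated exceptions: A was recorded within the 10-day window, so its effective date is the deed date 2020-08-07.
D is a property-tax lien, so it outranks all other liens regardless of date.
Remaining liens by effective date: A (2020-08-07), C (2020-11-05), B (2021-02-07).
The subordination applies — C was senior to B — so C and B swap.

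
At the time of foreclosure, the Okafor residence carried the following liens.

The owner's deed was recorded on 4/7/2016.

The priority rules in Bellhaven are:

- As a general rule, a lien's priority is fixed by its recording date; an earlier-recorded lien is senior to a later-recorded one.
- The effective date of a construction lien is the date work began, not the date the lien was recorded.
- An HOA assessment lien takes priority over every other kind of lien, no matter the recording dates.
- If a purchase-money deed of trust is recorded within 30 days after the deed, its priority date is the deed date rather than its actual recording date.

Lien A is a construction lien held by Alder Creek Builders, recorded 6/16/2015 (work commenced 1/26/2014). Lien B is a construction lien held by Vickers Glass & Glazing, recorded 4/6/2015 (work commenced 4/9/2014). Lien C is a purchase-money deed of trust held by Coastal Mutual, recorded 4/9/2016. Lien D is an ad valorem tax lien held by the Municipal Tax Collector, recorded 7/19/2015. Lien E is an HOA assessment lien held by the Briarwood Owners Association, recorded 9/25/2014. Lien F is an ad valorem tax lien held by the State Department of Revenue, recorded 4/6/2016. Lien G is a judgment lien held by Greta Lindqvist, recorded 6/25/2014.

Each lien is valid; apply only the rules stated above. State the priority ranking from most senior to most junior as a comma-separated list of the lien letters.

E, A, B, G, D, F, C

Effective dates after the stated exceptions: A's effective date is 1/26/2014, when work began; B is treated as recorded 4/9/2014, the work-commencement date; C's effective date is the deed date, 4/7/2016.
E, as an HOA assessment lien, has superpriority and ranks first.
Among the remaining liens, by effective date: A (1/26/2014), B (4/9/2014), G (6/25/2014), D (7/19/2015), F (4/6/2016), C (4/7/2016).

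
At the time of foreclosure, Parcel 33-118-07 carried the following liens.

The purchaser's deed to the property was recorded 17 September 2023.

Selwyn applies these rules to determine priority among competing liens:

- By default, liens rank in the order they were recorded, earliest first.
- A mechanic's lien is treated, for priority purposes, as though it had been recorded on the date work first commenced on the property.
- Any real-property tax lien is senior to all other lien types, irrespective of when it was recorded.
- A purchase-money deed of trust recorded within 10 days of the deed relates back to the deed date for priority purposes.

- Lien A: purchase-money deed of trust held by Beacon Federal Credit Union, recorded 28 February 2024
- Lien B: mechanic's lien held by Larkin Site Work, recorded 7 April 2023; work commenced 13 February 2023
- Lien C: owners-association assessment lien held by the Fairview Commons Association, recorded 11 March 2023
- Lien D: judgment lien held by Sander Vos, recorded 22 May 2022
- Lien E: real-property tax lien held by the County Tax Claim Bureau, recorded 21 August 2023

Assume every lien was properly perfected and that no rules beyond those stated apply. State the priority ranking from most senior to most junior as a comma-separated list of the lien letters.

Effective dates after the stated exceptions: A was recorded 164 days after the deed, outside the 10-day window, so it keeps its recording date; B relates back to 13 February 2023 (work commenced).
As a real-property tax lien, E is senior to every other lien.
Remaining liens by effective date: D (22 May 2022), B (13 February 2023), C (11 March 2023), A (28 February 2024).

E, D, B, C, A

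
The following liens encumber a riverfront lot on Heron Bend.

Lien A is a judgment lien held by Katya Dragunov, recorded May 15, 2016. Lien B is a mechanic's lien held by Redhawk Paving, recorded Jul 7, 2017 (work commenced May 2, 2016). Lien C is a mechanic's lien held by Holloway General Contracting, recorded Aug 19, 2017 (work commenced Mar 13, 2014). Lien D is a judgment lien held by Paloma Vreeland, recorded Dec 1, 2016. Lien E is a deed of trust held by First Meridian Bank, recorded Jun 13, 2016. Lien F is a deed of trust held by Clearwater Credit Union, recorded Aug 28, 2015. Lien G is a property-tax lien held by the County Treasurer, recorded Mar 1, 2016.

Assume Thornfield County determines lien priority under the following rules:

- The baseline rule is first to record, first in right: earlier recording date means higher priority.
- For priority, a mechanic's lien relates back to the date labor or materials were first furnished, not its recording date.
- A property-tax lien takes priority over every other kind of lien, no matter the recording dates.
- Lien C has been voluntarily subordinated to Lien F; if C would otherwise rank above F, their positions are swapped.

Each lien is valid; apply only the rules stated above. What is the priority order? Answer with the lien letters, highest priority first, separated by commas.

First, effective dates: B's effective date is May 2, 2016, when work began; C's effective date is Mar 13, 2014, when work began.
G is a property-tax lien, so it outranks all other liens regardless of date.
Among the remaining liens, by effective date: C (Mar 13, 2014), F (Aug 28, 2015), B (May 2, 2016), A (May 15, 2016), E (Jun 13, 2016), D (Dec 1, 2016).
Because C would otherwise rank above F, the subordination swaps them.

G, F, C, B, A, E, D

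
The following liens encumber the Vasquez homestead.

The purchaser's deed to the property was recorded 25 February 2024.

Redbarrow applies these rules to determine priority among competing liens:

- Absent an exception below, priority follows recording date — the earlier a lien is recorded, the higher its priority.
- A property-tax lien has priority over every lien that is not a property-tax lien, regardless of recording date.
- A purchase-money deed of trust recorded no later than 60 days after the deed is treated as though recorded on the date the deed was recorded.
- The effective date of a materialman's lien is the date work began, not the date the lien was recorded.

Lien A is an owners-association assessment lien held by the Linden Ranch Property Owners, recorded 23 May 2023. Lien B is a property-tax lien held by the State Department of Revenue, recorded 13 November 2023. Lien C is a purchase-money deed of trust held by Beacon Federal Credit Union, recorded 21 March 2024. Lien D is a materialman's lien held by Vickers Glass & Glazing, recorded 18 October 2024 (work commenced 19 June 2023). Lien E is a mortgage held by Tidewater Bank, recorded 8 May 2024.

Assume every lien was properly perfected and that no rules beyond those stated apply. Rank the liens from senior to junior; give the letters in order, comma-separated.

B, A, D, C, E

Effective dates: C relates back to the deed date 25 February 2024; D is treated as recorded 19 June 2023, the work-commencement date.
B is a property-tax lien and takes priority over every other lien.
Among the remaining liens, by effective date: A (23 May 2023), D (19 June 2023), C (25 February 2024), E (8 May 2024).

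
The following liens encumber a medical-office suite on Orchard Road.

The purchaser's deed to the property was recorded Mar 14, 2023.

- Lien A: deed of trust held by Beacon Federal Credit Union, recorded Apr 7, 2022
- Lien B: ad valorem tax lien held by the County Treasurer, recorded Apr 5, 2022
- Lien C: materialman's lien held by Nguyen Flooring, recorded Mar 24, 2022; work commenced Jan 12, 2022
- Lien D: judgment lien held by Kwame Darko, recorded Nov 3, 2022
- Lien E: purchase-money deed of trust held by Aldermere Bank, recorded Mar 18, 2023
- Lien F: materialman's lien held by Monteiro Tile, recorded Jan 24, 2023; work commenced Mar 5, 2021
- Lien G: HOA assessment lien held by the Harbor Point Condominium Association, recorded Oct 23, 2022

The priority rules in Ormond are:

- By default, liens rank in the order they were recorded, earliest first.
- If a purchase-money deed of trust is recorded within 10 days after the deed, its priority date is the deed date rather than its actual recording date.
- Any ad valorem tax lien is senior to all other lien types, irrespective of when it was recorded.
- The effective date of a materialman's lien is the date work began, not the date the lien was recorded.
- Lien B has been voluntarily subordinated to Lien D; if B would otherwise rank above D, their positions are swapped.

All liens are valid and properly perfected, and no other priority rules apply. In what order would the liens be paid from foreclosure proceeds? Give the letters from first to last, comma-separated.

D, F, C, A, G, B, E

First, effective dates: C's effective date is Jan 12, 2022, when work began; E relates back to the deed date Mar 14, 2023; F is treated as recorded Mar 5, 2021, the work-commencement date.
B is an ad valorem tax lien, so it outranks all other liens regardless of date.
Among the remaining liens, by effective date: F (Mar 5, 2021), C (Jan 12, 2022), A (Apr 7, 2022), G (Oct 23, 2022), D (Nov 3, 2022), E (Mar 14, 2023).
The subordination applies — B was senior to D — so B and D swap.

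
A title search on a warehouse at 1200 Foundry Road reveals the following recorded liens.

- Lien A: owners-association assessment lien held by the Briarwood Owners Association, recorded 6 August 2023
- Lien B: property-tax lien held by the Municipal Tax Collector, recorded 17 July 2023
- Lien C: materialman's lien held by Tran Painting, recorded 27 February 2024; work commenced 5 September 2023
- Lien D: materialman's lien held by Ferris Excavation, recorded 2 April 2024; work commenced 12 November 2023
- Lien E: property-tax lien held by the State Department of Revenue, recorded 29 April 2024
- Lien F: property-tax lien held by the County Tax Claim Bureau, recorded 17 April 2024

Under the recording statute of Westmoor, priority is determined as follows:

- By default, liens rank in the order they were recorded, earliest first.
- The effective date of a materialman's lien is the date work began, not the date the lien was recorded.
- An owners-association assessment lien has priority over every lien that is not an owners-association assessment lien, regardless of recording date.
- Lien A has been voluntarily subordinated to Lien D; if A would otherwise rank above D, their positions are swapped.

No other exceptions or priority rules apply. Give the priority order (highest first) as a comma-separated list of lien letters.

D, B, C, A, F, E

Adjusting effective dates: C relates back to 5 September 2023 (work commenced); D is treated as recorded 12 November 2023, the work-commencement date.
A is an owners-association assessment lien, so it outranks all other liens regardless of date.
Among the remaining liens, by effective date: B (17 July 2023), C (5 September 2023), D (12 November 2023), F (17 April 2024), E (29 April 2024).
A would otherwise be senior to D, so under the subordination agreement A and D exchange positions.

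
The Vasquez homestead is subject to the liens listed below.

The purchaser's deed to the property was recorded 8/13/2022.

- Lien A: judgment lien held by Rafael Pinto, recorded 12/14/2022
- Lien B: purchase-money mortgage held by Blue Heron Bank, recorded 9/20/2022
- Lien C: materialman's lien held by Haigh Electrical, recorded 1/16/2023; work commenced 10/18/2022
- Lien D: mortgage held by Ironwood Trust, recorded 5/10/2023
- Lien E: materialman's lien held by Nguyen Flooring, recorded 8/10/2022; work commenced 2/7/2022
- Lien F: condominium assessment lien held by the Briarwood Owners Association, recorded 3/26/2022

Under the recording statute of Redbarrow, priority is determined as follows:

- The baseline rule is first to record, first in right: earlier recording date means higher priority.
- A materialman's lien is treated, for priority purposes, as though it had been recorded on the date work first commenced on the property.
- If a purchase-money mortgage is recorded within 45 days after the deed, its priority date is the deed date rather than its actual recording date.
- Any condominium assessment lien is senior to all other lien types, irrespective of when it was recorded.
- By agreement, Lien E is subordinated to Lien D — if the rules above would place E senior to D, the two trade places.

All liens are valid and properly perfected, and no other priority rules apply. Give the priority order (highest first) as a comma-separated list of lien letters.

First, effective dates: B relates back to the deed date 8/13/2022; C is treated as recorded 10/18/2022, the work-commencement date; E relates back to 2/7/2022 (work commenced).
As a condominium assessment lien, F is senior to every other lien.
The other liens, earliest effective date first: E (2/7/2022), B (8/13/2022), C (10/18/2022), A (12/14/2022), D (5/10/2023).
The subordination applies — E was senior to D — so E and D swap.

F, D, B, C, A, E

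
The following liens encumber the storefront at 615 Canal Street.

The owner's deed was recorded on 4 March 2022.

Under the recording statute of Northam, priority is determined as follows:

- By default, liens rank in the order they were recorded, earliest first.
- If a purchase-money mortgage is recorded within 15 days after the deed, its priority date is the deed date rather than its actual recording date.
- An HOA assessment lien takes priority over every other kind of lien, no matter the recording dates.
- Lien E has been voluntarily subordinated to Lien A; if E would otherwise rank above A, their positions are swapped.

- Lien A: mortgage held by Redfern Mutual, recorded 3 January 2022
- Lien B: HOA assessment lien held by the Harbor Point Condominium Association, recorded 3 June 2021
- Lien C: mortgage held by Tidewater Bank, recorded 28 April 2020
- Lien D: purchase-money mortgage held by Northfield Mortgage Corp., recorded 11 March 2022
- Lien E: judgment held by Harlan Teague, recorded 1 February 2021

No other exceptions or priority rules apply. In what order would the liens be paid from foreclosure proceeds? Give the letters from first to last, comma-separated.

B, C, A, E, D

Effective dates after the stated exceptions: D's effective date is the deed date, 4 March 2022.
B is an HOA assessment lien and takes priority over every other lien.
Among the remaining liens, by effective date: C (28 April 2020), E (1 February 2021), A (3 January 2022), D (4 March 2022).
E is senior to A before the subordination, so the two trade places.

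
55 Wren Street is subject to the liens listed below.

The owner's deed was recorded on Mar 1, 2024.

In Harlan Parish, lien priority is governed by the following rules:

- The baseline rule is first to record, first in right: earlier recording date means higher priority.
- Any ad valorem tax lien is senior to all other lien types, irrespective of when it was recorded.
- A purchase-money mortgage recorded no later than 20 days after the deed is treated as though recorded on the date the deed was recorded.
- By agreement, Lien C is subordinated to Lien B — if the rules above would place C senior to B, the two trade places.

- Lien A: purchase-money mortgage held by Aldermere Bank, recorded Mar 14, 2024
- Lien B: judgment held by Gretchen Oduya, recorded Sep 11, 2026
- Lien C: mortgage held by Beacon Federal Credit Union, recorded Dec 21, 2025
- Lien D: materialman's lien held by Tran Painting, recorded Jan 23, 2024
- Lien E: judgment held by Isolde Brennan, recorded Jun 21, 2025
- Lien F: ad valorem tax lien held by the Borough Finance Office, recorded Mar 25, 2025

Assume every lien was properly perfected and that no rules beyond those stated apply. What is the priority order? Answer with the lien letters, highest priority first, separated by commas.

F, D, A, E, B, C

First, effective dates: A's effective date is the deed date, Mar 1, 2024.
F is an ad valorem tax lien and takes priority over every other lien.
The other liens, earliest effective date first: D (Jan 23, 2024), A (Mar 1, 2024), E (Jun 21, 2025), C (Dec 21, 2025), B (Sep 11, 2026).
The subordination applies — C was senior to B — so C and B swap.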